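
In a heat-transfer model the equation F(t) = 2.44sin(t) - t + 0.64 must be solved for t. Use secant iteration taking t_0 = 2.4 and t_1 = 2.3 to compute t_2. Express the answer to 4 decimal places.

2.3588

F(2.4) = -0.111870, F(2.3) = 0.159521
t_2 = 2.300000 − 0.159521·(2.300000 − 2.400000) / (0.159521 − (-0.111870)) = 2.300000 − (-0.015952)/(0.271391) = 2.358779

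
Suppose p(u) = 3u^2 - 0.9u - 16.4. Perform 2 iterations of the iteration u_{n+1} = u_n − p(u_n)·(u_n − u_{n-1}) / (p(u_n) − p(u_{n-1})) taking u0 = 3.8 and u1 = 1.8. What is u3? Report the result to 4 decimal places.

2.5239

p(3.8) = 23.500000, p(1.8) = -8.300000
u2 = 1.800000 − (-8.300000)·(1.800000 − 3.800000) / (-8.300000 − 23.500000) = 1.800000 − (16.600000)/(-31.800000) = 2.322013
p(2.322013) = -2.314584
u3 = 2.322013 − (-2.314584)·(2.322013 − 1.800000) / (-2.314584 − (-8.300000)) = 2.322013 − (-1.208242)/(5.985416) = 2.523877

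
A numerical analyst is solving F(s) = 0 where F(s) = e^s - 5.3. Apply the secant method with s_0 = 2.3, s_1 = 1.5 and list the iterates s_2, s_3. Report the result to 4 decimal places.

F(2.3) = 4.674182, F(1.5) = -0.818311
s_2 = 1.500000 − (-0.818311)·(1.500000 − 2.300000) / (-0.818311 − 4.674182) = 1.500000 − (0.654649)/(-5.492493) = 1.619190
F(1.619190) = -0.251002
s_3 = 1.619190 − (-0.251002)·(1.619190 − 1.500000) / (-0.251002 − (-0.818311)) = 1.619190 − (-0.029917)/(0.567308) = 1.671925

1.6192, 1.6719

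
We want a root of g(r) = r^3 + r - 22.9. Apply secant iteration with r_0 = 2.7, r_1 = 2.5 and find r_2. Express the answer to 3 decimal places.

2.724

g(2.7) = -0.51700, g(2.5) = -4.77500
r_2 = 2.50000 − (-4.77500)·(2.50000 − 2.70000) / (-4.77500 − (-0.51700)) = 2.50000 − (0.95500)/(-4.25800) = 2.72428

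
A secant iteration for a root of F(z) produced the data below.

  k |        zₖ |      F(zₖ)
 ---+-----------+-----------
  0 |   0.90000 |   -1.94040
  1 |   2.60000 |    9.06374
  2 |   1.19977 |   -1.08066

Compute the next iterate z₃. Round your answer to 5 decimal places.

z₃ = 1.19977 − (-1.08066)·(1.19977 − 2.60000) / (-1.08066 − 9.06374)
   = 1.19977 − (1.5131726)/(-10.1444000) = 1.3489333

1.34893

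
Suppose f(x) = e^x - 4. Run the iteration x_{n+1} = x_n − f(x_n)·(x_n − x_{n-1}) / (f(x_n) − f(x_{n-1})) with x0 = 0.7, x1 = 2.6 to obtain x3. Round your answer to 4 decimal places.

f(0.7) = -1.986247, f(2.6) = 9.463738
x2 = 2.600000 − 9.463738·(2.600000 − 0.700000) / (9.463738 − (-1.986247)) = 2.600000 − (17.981102)/(11.449985) = 1.029596
f(1.029596) = -1.200065
x3 = 1.029596 − (-1.200065)·(1.029596 − 2.600000) / (-1.200065 − 9.463738) = 1.029596 − (1.884588)/(-10.663803) = 1.206324

1.2063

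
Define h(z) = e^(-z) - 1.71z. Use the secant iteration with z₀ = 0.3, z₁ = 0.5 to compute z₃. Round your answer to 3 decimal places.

0.394

h(0.3) = 0.22782, h(0.5) = -0.24847
z₂ = 0.50000 − (-0.24847)·(0.50000 − 0.30000) / (-0.24847 − 0.22782) = 0.50000 − (-0.04969)/(-0.47629) = 0.39566
h(0.39566) = -0.00335
z₃ = 0.39566 − (-0.00335)·(0.39566 − 0.50000) / (-0.00335 − (-0.24847)) = 0.39566 − (0.00035)/(0.24512) = 0.39424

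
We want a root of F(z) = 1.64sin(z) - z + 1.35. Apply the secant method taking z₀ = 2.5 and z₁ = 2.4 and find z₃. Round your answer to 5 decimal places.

2.42598

F(2.5) = -0.1685057, F(2.4) = 0.0577596
z₂ = 2.4000000 − 0.0577596·(2.4000000 − 2.5000000) / (0.0577596 − (-0.1685057)) = 2.4000000 − (-0.0057760)/(0.2262653) = 2.4255274
F(2.4255274) = 0.0010037
z₃ = 2.4255274 − 0.0010037·(2.4255274 − 2.4000000) / (0.0010037 − 0.0577596) = 2.4255274 − (0.0000256)/(-0.0567559) = 2.4259788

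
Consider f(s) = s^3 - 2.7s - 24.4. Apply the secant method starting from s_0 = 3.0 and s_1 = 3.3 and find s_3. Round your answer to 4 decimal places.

f(3.0) = -5.500000, f(3.3) = 2.627000
s_2 = 3.300000 − 2.627000·(3.300000 − 3.000000) / (2.627000 − (-5.500000)) = 3.300000 − (0.788100)/(8.127000) = 3.203027
f(3.203027) = -0.187097
s_3 = 3.203027 − (-0.187097)·(3.203027 − 3.300000) / (-0.187097 − 2.627000) = 3.203027 − (0.018143)/(-2.814097) = 3.209474

3.2095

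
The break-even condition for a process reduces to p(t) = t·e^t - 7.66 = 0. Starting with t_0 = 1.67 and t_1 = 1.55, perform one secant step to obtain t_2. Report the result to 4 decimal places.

p(1.67) = 1.211320, p(1.55) = -0.357221
t_2 = 1.550000 − (-0.357221)·(1.550000 − 1.670000) / (-0.357221 − 1.211320) = 1.550000 − (0.042867)/(-1.568541) = 1.577329

1.5773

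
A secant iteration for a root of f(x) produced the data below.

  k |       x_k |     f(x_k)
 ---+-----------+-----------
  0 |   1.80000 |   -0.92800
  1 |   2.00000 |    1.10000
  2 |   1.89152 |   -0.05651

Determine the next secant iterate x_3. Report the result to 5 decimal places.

1.89682

x_3 = 1.89152 − (-0.05651)·(1.89152 − 2.00000) / (-0.05651 − 1.10000)
   = 1.89152 − (0.0061302)/(-1.1565100) = 1.8968206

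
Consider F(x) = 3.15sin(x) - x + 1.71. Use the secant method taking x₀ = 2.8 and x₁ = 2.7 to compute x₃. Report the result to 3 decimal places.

2.791

F(2.8) = -0.03479, F(2.7) = 0.35625
x₂ = 2.70000 − 0.35625·(2.70000 − 2.80000) / (0.35625 − (-0.03479)) = 2.70000 − (-0.03562)/(0.39103) = 2.79110
F(2.79110) = 0.00047
x₃ = 2.79110 − 0.00047·(2.79110 − 2.70000) / (0.00047 − 0.35625) = 2.79110 − (0.00004)/(-0.35578) = 2.79122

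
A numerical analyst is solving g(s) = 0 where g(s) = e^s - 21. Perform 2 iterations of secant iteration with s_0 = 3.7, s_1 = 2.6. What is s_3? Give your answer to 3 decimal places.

g(3.7) = 19.44730, g(2.6) = -7.53626
s_2 = 2.60000 − (-7.53626)·(2.60000 − 3.70000) / (-7.53626 − 19.44730) = 2.60000 − (8.28989)/(-26.98357) = 2.90722
g(2.90722) = -2.69416
s_3 = 2.90722 − (-2.69416)·(2.90722 − 2.60000) / (-2.69416 − (-7.53626)) = 2.90722 − (-0.82770)/(4.84210) = 3.07816

3.078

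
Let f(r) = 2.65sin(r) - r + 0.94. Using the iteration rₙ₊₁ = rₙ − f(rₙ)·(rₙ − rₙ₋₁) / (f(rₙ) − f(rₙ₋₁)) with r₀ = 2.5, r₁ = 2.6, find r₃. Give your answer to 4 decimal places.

f(2.5) = 0.025951, f(2.6) = -0.293921
r₂ = 2.600000 − (-0.293921)·(2.600000 − 2.500000) / (-0.293921 − 0.025951) = 2.600000 − (-0.029392)/(-0.319873) = 2.508113
f(2.508113) = 0.000562
r₃ = 2.508113 − 0.000562·(2.508113 − 2.600000) / (0.000562 − (-0.293921)) = 2.508113 − (-0.000052)/(0.294483) = 2.508288

2.5083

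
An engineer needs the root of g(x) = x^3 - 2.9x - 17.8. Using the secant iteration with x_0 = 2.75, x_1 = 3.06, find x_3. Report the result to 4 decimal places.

g(2.75) = -4.978125, g(3.06) = 1.978616
x_2 = 3.060000 − 1.978616·(3.060000 − 2.750000) / (1.978616 − (-4.978125)) = 3.060000 − (0.613371)/(6.956741) = 2.971831
g(2.971831) = -0.171761
x_3 = 2.971831 − (-0.171761)·(2.971831 − 3.060000) / (-0.171761 − 1.978616) = 2.971831 − (0.015144)/(-2.150377) = 2.978873

2.9789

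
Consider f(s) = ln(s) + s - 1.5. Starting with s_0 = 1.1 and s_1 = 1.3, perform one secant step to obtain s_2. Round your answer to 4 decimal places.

1.2660

f(1.1) = -0.304690, f(1.3) = 0.062364
s_2 = 1.300000 − 0.062364·(1.300000 − 1.100000) / (0.062364 − (-0.304690)) = 1.300000 − (0.012473)/(0.367054) = 1.266019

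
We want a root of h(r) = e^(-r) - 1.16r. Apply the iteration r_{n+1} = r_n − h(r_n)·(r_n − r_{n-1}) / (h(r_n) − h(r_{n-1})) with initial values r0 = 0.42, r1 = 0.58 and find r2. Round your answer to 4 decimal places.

h(0.42) = 0.169847, h(0.58) = -0.112902
r2 = 0.580000 − (-0.112902)·(0.580000 − 0.420000) / (-0.112902 − 0.169847) = 0.580000 − (-0.018064)/(-0.282748) = 0.516112

0.5161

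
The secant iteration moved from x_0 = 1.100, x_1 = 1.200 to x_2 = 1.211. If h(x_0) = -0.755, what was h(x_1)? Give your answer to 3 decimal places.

The secant line through (1.100, -0.755) and (1.200, h(x_1)) crosses zero at x_2 = 1.211.
So (1.100, -0.755), (1.200, h(x_1)), (1.211, 0) are collinear:
h(x_1) = -0.755 · (1.200 − 1.211) / (1.100 − 1.211) = -0.755 · (-0.01100)/(-0.11100) = -0.07482

-0.075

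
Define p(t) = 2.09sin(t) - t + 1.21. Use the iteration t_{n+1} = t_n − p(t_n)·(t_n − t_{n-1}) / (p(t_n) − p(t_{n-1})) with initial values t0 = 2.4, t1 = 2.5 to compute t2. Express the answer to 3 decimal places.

p(2.4) = 0.22172, p(2.5) = -0.03919
t2 = 2.50000 − (-0.03919)·(2.50000 − 2.40000) / (-0.03919 − 0.22172) = 2.50000 − (-0.00392)/(-0.26091) = 2.48498

2.485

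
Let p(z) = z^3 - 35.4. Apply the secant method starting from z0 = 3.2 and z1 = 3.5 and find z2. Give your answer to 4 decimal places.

p(3.2) = -2.632000, p(3.5) = 7.475000
z2 = 3.500000 − 7.475000·(3.500000 − 3.200000) / (7.475000 − (-2.632000)) = 3.500000 − (2.242500)/(10.107000) = 3.278124

3.2781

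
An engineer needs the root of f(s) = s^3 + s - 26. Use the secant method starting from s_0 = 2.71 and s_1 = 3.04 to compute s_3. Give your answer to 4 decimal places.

2.8495

f(2.71) = -3.387489, f(3.04) = 5.134464
s_2 = 3.040000 − 5.134464·(3.040000 − 2.710000) / (5.134464 − (-3.387489)) = 3.040000 − (1.694373)/(8.521953) = 2.841175
f(2.841175) = -0.224066
s_3 = 2.841175 − (-0.224066)·(2.841175 − 3.040000) / (-0.224066 − 5.134464) = 2.841175 − (0.044550)/(-5.358530) = 2.849489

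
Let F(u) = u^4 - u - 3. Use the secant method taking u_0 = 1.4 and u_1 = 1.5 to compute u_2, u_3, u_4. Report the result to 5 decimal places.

1.44982, 1.45248, 1.45263

F(1.4) = -0.5584000, F(1.5) = 0.5625000
u_2 = 1.5000000 − 0.5625000·(1.5000000 − 1.4000000) / (0.5625000 − (-0.5584000)) = 1.5000000 − (0.0562500)/(1.1209000) = 1.4498171
F(1.4498171) = -0.0315407
u_3 = 1.4498171 − (-0.0315407)·(1.4498171 − 1.5000000) / (-0.0315407 − 0.5625000) = 1.4498171 − (0.0015828)/(-0.5940407) = 1.4524816
F(1.4524816) = -0.0016359
u_4 = 1.4524816 − (-0.0016359)·(1.4524816 − 1.4498171) / (-0.0016359 − (-0.0315407)) = 1.4524816 − (-0.0000044)/(0.0299047) = 1.4526273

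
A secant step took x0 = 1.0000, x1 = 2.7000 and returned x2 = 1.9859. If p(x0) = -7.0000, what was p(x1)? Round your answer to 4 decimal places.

The secant line through (1.0000, -7.0000) and (2.7000, p(x1)) crosses zero at x2 = 1.9859.
So (1.0000, -7.0000), (2.7000, p(x1)), (1.9859, 0) are collinear:
p(x1) = -7.0000 · (2.7000 − 1.9859) / (1.0000 − 1.9859) = -7.0000 · (0.714100)/(-0.985900) = 5.070190

5.0702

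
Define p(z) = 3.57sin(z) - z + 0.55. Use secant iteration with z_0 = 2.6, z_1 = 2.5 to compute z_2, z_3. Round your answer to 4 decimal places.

2.5471, 2.5477

p(2.6) = -0.209660, p(2.5) = 0.186546
z_2 = 2.500000 − 0.186546·(2.500000 − 2.600000) / (0.186546 − (-0.209660)) = 2.500000 − (-0.018655)/(0.396206) = 2.547083
p(2.547083) = 0.002483
z_3 = 2.547083 − 0.002483·(2.547083 − 2.500000) / (0.002483 − 0.186546) = 2.547083 − (0.000117)/(-0.184062) = 2.547718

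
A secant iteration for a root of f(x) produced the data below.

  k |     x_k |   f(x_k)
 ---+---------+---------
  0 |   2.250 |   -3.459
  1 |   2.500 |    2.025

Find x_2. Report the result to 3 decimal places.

x_2 = 2.500 − 2.025·(2.500 − 2.250) / (2.025 − (-3.459))
   = 2.500 − (0.50625)/(5.48400) = 2.40769

2.408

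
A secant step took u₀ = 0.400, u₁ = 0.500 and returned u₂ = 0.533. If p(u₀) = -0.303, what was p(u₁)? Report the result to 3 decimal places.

-0.075

The secant line through (0.400, -0.303) and (0.500, p(u₁)) crosses zero at u₂ = 0.533.
So (0.400, -0.303), (0.500, p(u₁)), (0.533, 0) are collinear:
p(u₁) = -0.303 · (0.500 − 0.533) / (0.400 − 0.533) = -0.303 · (-0.03300)/(-0.13300) = -0.07518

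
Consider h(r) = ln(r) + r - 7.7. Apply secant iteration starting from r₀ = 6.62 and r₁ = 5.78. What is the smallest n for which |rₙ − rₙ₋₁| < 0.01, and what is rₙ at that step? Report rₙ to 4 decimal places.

n = 3, rₙ = 5.9214

h(6.62) = 0.810095, h(5.78) = -0.165596
r₂ = 5.780000 − (-0.165596)·(-0.840000)/(-0.975692) = 5.922566;  |Δ| = 0.142566
h(5.922566) = 0.001336
r₃ = 5.922566 − 0.001336·(0.142566)/(0.166933) = 5.921425;  |Δ| = 0.001141
|r₃ − r₂| = 0.001141 < 0.01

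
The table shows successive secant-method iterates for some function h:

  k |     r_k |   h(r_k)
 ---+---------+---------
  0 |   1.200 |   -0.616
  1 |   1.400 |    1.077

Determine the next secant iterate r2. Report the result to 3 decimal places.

1.273

r2 = 1.400 − 1.077·(1.400 − 1.200) / (1.077 − (-0.616))
   = 1.400 − (0.21540)/(1.69300) = 1.27277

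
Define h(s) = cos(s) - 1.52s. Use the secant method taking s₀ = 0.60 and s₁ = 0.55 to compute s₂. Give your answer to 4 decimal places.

0.5580

h(0.60) = -0.086664, h(0.55) = 0.016525
s₂ = 0.550000 − 0.016525·(0.550000 − 0.600000) / (0.016525 − (-0.086664)) = 0.550000 − (-0.000826)/(0.103189) = 0.558007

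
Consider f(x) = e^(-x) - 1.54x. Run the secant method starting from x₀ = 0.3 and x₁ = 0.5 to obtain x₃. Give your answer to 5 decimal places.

f(0.3) = 0.2788182, f(0.5) = -0.1634693
x₂ = 0.5000000 − (-0.1634693)·(0.5000000 − 0.3000000) / (-0.1634693 − 0.2788182) = 0.5000000 − (-0.0326939)/(-0.4422876) = 0.4260801
f(0.4260801) = -0.0030992
x₃ = 0.4260801 − (-0.0030992)·(0.4260801 − 0.5000000) / (-0.0030992 − (-0.1634693)) = 0.4260801 − (0.0002291)/(0.1603701) = 0.4246515

0.42465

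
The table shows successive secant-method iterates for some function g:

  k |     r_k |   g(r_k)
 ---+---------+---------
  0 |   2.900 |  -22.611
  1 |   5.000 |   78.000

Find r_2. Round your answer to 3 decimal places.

r_2 = 5.000 − 78.000·(5.000 − 2.900) / (78.000 − (-22.611))
   = 5.000 − (163.80000)/(100.61100) = 3.37195

3.372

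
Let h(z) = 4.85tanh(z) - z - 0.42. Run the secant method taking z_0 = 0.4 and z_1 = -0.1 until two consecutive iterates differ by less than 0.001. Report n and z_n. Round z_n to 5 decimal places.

h(0.4) = 1.0227525, h(-0.1) = -0.8033898
z_2 = -0.1000000 − (-0.8033898)·(-0.5000000)/(-1.8261422) = 0.1199691;  |Δ| = 0.2199691
h(0.1199691) = 0.0391056
z_3 = 0.1199691 − 0.0391056·(0.2199691)/(0.8424954) = 0.1097589;  |Δ| = 0.0102102
h(0.1097589) = 0.0004445
z_4 = 0.1097589 − 0.0004445·(-0.0102102)/(-0.0386611) = 0.1096415;  |Δ| = 0.0001174
|z_4 − z_3| = 0.0001174 < 0.001

n = 4, z_n = 0.10964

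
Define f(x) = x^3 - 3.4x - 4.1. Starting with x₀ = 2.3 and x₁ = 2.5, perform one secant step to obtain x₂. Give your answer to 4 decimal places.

2.2822

f(2.3) = 0.247000, f(2.5) = 3.025000
x₂ = 2.500000 − 3.025000·(2.500000 − 2.300000) / (3.025000 − 0.247000) = 2.500000 − (0.605000)/(2.778000) = 2.282217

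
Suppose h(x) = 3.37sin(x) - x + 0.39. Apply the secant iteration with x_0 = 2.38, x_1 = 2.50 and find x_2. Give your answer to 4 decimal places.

h(2.38) = 0.335553, h(2.50) = -0.093149
x_2 = 2.500000 − (-0.093149)·(2.500000 − 2.380000) / (-0.093149 − 0.335553) = 2.500000 − (-0.011178)/(-0.428702) = 2.473926

2.4739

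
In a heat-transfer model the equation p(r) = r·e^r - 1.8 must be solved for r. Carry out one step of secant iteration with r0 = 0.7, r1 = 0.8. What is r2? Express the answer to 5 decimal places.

0.80528

p(0.7) = -0.3903731, p(0.8) = -0.0195673
r2 = 0.8000000 − (-0.0195673)·(0.8000000 − 0.7000000) / (-0.0195673 − (-0.3903731)) = 0.8000000 − (-0.0019567)/(0.3708058) = 0.8052770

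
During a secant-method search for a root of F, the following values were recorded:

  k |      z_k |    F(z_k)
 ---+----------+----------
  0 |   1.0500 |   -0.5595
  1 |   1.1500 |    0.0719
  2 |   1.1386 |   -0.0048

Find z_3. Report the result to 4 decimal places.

z_3 = 1.1386 − (-0.0048)·(1.1386 − 1.1500) / (-0.0048 − 0.0719)
   = 1.1386 − (0.000055)/(-0.076700) = 1.139313

1.1393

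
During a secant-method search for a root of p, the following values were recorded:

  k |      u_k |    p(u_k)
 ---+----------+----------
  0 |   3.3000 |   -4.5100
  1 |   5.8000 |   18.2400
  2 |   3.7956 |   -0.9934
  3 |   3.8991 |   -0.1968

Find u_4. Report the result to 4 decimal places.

3.9247

u_4 = 3.8991 − (-0.1968)·(3.8991 − 3.7956) / (-0.1968 − (-0.9934))
   = 3.8991 − (-0.020369)/(0.796600) = 3.924670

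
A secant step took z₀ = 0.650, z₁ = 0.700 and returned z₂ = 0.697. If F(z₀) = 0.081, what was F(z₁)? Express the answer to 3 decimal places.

The secant line through (0.650, 0.081) and (0.700, F(z₁)) crosses zero at z₂ = 0.697.
So (0.650, 0.081), (0.700, F(z₁)), (0.697, 0) are collinear:
F(z₁) = 0.081 · (0.700 − 0.697) / (0.650 − 0.697) = 0.081 · (0.00300)/(-0.04700) = -0.00517

-0.005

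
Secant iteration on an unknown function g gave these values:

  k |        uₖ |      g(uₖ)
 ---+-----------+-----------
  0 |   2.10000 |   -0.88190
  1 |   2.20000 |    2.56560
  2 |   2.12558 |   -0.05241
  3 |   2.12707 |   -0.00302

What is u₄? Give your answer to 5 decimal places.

2.12716

u₄ = 2.12707 − (-0.00302)·(2.12707 − 2.12558) / (-0.00302 − (-0.05241))
   = 2.12707 − (-0.0000045)/(0.0493900) = 2.1271611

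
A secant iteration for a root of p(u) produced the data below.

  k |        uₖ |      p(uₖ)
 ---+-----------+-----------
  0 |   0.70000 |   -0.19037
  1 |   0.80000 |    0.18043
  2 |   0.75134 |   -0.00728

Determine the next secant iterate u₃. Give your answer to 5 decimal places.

0.75323

u₃ = 0.75134 − (-0.00728)·(0.75134 − 0.80000) / (-0.00728 − 0.18043)
   = 0.75134 − (0.0003542)/(-0.1877100) = 0.7532272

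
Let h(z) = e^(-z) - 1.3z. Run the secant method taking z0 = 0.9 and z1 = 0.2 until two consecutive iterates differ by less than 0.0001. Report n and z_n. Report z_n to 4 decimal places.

n = 5, z_n = 0.4773

h(0.9) = -0.763430, h(0.2) = 0.558731
z2 = 0.200000 − 0.558731·(-0.700000)/(1.322161) = 0.495812;  |Δ| = 0.295812
h(0.495812) = -0.035480
z3 = 0.495812 − (-0.035480)·(0.295812)/(-0.594211) = 0.478149;  |Δ| = 0.017663
h(0.478149) = -0.001665
z4 = 0.478149 − (-0.001665)·(-0.017663)/(0.033815) = 0.477280;  |Δ| = 0.000870
h(0.477280) = 0.000005
z5 = 0.477280 − 0.000005·(-0.000870)/(0.001670) = 0.477282;  |Δ| = 0.000003
|z5 − z4| = 0.000003 < 0.0001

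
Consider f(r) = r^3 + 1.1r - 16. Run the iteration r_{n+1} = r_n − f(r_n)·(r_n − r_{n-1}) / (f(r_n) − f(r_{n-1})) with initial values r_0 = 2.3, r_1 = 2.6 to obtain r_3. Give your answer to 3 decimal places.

f(2.3) = -1.30300, f(2.6) = 4.43600
r_2 = 2.60000 − 4.43600·(2.60000 − 2.30000) / (4.43600 − (-1.30300)) = 2.60000 − (1.33080)/(5.73900) = 2.36811
f(2.36811) = -0.11480
r_3 = 2.36811 − (-0.11480)·(2.36811 − 2.60000) / (-0.11480 − 4.43600) = 2.36811 − (0.02662)/(-4.55080) = 2.37396

2.374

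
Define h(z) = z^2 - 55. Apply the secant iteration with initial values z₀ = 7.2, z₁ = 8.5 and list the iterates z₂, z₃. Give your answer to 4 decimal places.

7.4013, 7.4152

h(7.2) = -3.160000, h(8.5) = 17.250000
z₂ = 8.500000 − 17.250000·(8.500000 − 7.200000) / (17.250000 − (-3.160000)) = 8.500000 − (22.425000)/(20.410000) = 7.401274
h(7.401274) = -0.221145
z₃ = 7.401274 − (-0.221145)·(7.401274 − 8.500000) / (-0.221145 − 17.250000) = 7.401274 − (0.242978)/(-17.471145) = 7.415181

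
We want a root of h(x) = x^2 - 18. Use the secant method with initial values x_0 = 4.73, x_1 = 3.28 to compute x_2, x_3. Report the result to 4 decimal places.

4.1841, 4.2502

h(4.73) = 4.372900, h(3.28) = -7.241600
x_2 = 3.280000 − (-7.241600)·(3.280000 − 4.730000) / (-7.241600 − 4.372900) = 3.280000 − (10.500320)/(-11.614500) = 4.184070
h(4.184070) = -0.493559
x_3 = 4.184070 − (-0.493559)·(4.184070 − 3.280000) / (-0.493559 − (-7.241600)) = 4.184070 − (-0.446212)/(6.748041) = 4.250195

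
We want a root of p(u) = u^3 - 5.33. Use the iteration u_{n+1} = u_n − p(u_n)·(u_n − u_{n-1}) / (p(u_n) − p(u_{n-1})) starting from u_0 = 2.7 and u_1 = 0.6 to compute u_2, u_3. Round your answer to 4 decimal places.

p(2.7) = 14.353000, p(0.6) = -5.114000
u_2 = 0.600000 − (-5.114000)·(0.600000 − 2.700000) / (-5.114000 − 14.353000) = 0.600000 − (10.739400)/(-19.467000) = 1.151672
p(1.151672) = -3.802481
u_3 = 1.151672 − (-3.802481)·(1.151672 − 0.600000) / (-3.802481 − (-5.114000)) = 1.151672 − (-2.097723)/(1.311519) = 2.751133

1.1517, 2.7511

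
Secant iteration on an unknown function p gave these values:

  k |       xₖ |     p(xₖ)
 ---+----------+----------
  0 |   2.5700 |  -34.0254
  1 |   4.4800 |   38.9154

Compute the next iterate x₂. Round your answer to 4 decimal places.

x₂ = 4.4800 − 38.9154·(4.4800 − 2.5700) / (38.9154 − (-34.0254))
   = 4.4800 − (74.328414)/(72.940800) = 3.460976

3.4610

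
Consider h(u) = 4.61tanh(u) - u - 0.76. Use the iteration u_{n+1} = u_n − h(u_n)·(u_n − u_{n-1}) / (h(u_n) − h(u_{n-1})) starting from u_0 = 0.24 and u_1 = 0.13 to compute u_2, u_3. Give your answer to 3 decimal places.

h(0.24) = 0.08564, h(0.13) = -0.29405
u_2 = 0.13000 − (-0.29405)·(0.13000 − 0.24000) / (-0.29405 − 0.08564) = 0.13000 − (0.03235)/(-0.37969) = 0.21519
h(0.21519) = 0.00180
u_3 = 0.21519 − 0.00180·(0.21519 − 0.13000) / (0.00180 − (-0.29405)) = 0.21519 − (0.00015)/(0.29586) = 0.21467

0.215, 0.215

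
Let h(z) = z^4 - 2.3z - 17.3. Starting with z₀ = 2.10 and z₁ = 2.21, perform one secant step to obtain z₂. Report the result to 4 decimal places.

h(2.10) = -2.681900, h(2.21) = 1.471433
z₂ = 2.210000 − 1.471433·(2.210000 − 2.100000) / (1.471433 − (-2.681900)) = 2.210000 − (0.161858)/(4.153333) = 2.171029

2.1710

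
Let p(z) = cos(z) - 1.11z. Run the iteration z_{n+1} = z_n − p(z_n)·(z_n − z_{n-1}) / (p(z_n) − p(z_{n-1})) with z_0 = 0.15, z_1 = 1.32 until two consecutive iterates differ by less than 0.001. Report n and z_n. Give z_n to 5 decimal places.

n = 5, z_n = 0.69306

p(0.15) = 0.8222711, p(1.32) = -1.2170245
z_2 = 1.3200000 − (-1.2170245)·(1.1700000)/(-2.0392956) = 0.6217595;  |Δ| = 0.6982405
p(0.6217595) = 0.1227018
z_3 = 0.6217595 − 0.1227018·(-0.6982405)/(1.3397263) = 0.6857094;  |Δ| = 0.0639499
p(0.6857094) = 0.0128326
z_4 = 0.6857094 − 0.0128326·(0.0639499)/(-0.1098692) = 0.6931787;  |Δ| = 0.0074693
p(0.6931787) = -0.0002096
z_5 = 0.6931787 − (-0.0002096)·(0.0074693)/(-0.0130421) = 0.6930587;  |Δ| = 0.0001200
|z_5 − z_4| = 0.0001200 < 0.001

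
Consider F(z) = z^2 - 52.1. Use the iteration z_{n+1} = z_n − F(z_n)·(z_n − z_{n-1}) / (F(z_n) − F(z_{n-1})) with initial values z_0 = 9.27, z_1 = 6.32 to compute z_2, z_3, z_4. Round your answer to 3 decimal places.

7.100, 7.226, 7.218

F(9.27) = 33.83290, F(6.32) = -12.15760
z_2 = 6.32000 − (-12.15760)·(6.32000 − 9.27000) / (-12.15760 − 33.83290) = 6.32000 − (35.86492)/(-45.99050) = 7.09983
F(7.09983) = -1.69237
z_3 = 7.09983 − (-1.69237)·(7.09983 − 6.32000) / (-1.69237 − (-12.15760)) = 7.09983 − (-1.31976)/(10.46523) = 7.22594
F(7.22594) = 0.11425
z_4 = 7.22594 − 0.11425·(7.22594 − 7.09983) / (0.11425 − (-1.69237)) = 7.22594 − (0.01441)/(1.80662) = 7.21797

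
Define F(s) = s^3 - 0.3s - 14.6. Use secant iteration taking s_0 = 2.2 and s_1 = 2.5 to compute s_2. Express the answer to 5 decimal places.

2.48312

F(2.2) = -4.6120000, F(2.5) = 0.2750000
s_2 = 2.5000000 − 0.2750000·(2.5000000 − 2.2000000) / (0.2750000 − (-4.6120000)) = 2.5000000 − (0.0825000)/(4.8870000) = 2.4831185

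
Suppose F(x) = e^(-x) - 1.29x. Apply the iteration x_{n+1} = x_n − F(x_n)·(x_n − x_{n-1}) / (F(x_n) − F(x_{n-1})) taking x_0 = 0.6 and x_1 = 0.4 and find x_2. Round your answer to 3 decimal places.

F(0.6) = -0.22519, F(0.4) = 0.15432
x_2 = 0.40000 − 0.15432·(0.40000 − 0.60000) / (0.15432 − (-0.22519)) = 0.40000 − (-0.03086)/(0.37951) = 0.48133

0.481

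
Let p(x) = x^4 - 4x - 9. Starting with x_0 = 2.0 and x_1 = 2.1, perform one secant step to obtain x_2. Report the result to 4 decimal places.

2.0328

p(2.0) = -1.000000, p(2.1) = 2.048100
x_2 = 2.100000 − 2.048100·(2.100000 − 2.000000) / (2.048100 − (-1.000000)) = 2.100000 − (0.204810)/(3.048100) = 2.032807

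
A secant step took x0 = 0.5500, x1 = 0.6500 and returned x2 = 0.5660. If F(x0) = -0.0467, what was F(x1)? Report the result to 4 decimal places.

The secant line through (0.5500, -0.0467) and (0.6500, F(x1)) crosses zero at x2 = 0.5660.
So (0.5500, -0.0467), (0.6500, F(x1)), (0.5660, 0) are collinear:
F(x1) = -0.0467 · (0.6500 − 0.5660) / (0.5500 − 0.5660) = -0.0467 · (0.084000)/(-0.016000) = 0.245175

0.2452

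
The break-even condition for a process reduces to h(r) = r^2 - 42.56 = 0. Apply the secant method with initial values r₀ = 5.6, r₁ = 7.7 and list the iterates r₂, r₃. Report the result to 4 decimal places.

6.4421, 6.5170

h(5.6) = -11.200000, h(7.7) = 16.730000
r₂ = 7.700000 − 16.730000·(7.700000 − 5.600000) / (16.730000 − (-11.200000)) = 7.700000 − (35.133000)/(27.930000) = 6.442105
h(6.442105) = -1.059280
r₃ = 6.442105 − (-1.059280)·(6.442105 − 7.700000) / (-1.059280 − 16.730000) = 6.442105 − (1.332462)/(-17.789280) = 6.517008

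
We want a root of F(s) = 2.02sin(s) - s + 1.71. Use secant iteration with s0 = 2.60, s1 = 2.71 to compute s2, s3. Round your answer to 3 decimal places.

F(2.60) = 0.15131, F(2.71) = -0.15500
s2 = 2.71000 − (-0.15500)·(2.71000 − 2.60000) / (-0.15500 − 0.15131) = 2.71000 − (-0.01705)/(-0.30631) = 2.65434
F(2.65434) = 0.00143
s3 = 2.65434 − 0.00143·(2.65434 − 2.71000) / (0.00143 − (-0.15500)) = 2.65434 − (-0.00008)/(0.15643) = 2.65485

2.654, 2.655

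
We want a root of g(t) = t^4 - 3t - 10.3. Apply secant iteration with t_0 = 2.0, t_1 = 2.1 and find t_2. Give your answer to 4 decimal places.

g(2.0) = -0.300000, g(2.1) = 2.848100
t_2 = 2.100000 − 2.848100·(2.100000 − 2.000000) / (2.848100 − (-0.300000)) = 2.100000 − (0.284810)/(3.148100) = 2.009530

2.0095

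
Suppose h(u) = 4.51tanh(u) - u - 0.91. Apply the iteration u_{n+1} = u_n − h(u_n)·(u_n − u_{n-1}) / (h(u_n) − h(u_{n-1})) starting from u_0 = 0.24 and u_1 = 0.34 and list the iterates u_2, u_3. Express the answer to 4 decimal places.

h(0.24) = -0.087914, h(0.34) = 0.226923
u_2 = 0.340000 − 0.226923·(0.340000 − 0.240000) / (0.226923 − (-0.087914)) = 0.340000 − (0.022692)/(0.314837) = 0.267924
h(0.267924) = 0.002306
u_3 = 0.267924 − 0.002306·(0.267924 − 0.340000) / (0.002306 − 0.226923) = 0.267924 − (-0.000166)/(-0.224617) = 0.267184

0.2679, 0.2672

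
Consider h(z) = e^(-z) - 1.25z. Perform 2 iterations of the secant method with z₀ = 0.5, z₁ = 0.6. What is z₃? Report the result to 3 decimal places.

h(0.5) = -0.01847, h(0.6) = -0.20119
z₂ = 0.60000 − (-0.20119)·(0.60000 − 0.50000) / (-0.20119 − (-0.01847)) = 0.60000 − (-0.02012)/(-0.18272) = 0.48989
h(0.48989) = 0.00033
z₃ = 0.48989 − 0.00033·(0.48989 − 0.60000) / (0.00033 − (-0.20119)) = 0.48989 − (-0.00004)/(0.20152) = 0.49007

0.490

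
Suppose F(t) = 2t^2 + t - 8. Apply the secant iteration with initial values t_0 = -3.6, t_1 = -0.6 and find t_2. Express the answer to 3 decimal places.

F(-3.6) = 14.32000, F(-0.6) = -7.88000
t_2 = -0.60000 − (-7.88000)·(-0.60000 − (-3.60000)) / (-7.88000 − 14.32000) = -0.60000 − (-23.64000)/(-22.20000) = -1.66486

-1.665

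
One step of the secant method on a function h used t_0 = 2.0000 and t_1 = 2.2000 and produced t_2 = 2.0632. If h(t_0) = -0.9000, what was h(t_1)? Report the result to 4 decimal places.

1.9481

The secant line through (2.0000, -0.9000) and (2.2000, h(t_1)) crosses zero at t_2 = 2.0632.
So (2.0000, -0.9000), (2.2000, h(t_1)), (2.0632, 0) are collinear:
h(t_1) = -0.9000 · (2.2000 − 2.0632) / (2.0000 − 2.0632) = -0.9000 · (0.136800)/(-0.063200) = 1.948101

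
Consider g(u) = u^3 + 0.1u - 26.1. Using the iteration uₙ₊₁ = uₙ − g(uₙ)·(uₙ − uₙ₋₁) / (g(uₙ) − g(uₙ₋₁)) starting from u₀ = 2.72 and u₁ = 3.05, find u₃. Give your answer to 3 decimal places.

g(2.72) = -5.70435, g(3.05) = 2.57762
u₂ = 3.05000 − 2.57762·(3.05000 − 2.72000) / (2.57762 − (-5.70435)) = 3.05000 − (0.85062)/(8.28198) = 2.94729
g(2.94729) = -0.20350
u₃ = 2.94729 − (-0.20350)·(2.94729 − 3.05000) / (-0.20350 − 2.57762) = 2.94729 − (0.02090)/(-2.78113) = 2.95481

2.955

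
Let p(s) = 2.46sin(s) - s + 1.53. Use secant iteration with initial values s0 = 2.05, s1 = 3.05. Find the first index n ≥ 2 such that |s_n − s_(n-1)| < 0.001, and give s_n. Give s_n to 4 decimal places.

n = 5, s_n = 2.6630

p(2.05) = 1.662911, p(3.05) = -1.294997
s2 = 3.050000 − (-1.294997)·(1.000000)/(-2.957908) = 2.612192;  |Δ| = 0.437808
p(2.612192) = 0.160149
s3 = 2.612192 − 0.160149·(-0.437808)/(1.455146) = 2.660375;  |Δ| = 0.048184
p(2.660375) = 0.008256
s4 = 2.660375 − 0.008256·(0.048184)/(-0.151892) = 2.662995;  |Δ| = 0.002619
p(2.662995) = -0.000078
s5 = 2.662995 − (-0.000078)·(0.002619)/(-0.008334) = 2.662970;  |Δ| = 0.000024
|s5 − s4| = 0.000024 < 0.001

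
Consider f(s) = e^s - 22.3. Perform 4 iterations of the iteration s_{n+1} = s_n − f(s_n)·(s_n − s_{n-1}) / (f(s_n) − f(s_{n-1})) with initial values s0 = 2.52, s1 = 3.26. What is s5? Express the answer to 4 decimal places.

3.1046

f(2.52) = -9.871403, f(3.26) = 3.749537
s2 = 3.260000 − 3.749537·(3.260000 − 2.520000) / (3.749537 − (-9.871403)) = 3.260000 − (2.774657)/(13.620940) = 3.056295
f(3.056295) = -1.051321
s3 = 3.056295 − (-1.051321)·(3.056295 − 3.260000) / (-1.051321 − 3.749537) = 3.056295 − (0.214160)/(-4.800858) = 3.100903
f(3.100903) = -0.081987
s4 = 3.100903 − (-0.081987)·(3.100903 − 3.056295) / (-0.081987 − (-1.051321)) = 3.100903 − (-0.003657)/(0.969334) = 3.104676
f(3.104676) = 0.002001
s5 = 3.104676 − 0.002001·(3.104676 − 3.100903) / (0.002001 − (-0.081987)) = 3.104676 − (0.000008)/(0.083988) = 3.104587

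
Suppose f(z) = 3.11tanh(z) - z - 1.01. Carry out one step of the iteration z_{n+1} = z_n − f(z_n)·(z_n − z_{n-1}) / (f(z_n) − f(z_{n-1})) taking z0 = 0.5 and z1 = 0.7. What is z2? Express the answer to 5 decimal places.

0.56008

f(0.5) = -0.0728156, f(0.7) = 0.1695838
z2 = 0.7000000 − 0.1695838·(0.7000000 − 0.5000000) / (0.1695838 − (-0.0728156)) = 0.7000000 − (0.0339168)/(0.2423994) = 0.5600791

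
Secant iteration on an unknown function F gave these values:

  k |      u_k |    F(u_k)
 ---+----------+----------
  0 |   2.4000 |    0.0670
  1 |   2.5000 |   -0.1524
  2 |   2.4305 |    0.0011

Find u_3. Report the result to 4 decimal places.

2.4310

u_3 = 2.4305 − 0.0011·(2.4305 − 2.5000) / (0.0011 − (-0.1524))
   = 2.4305 − (-0.000076)/(0.153500) = 2.430998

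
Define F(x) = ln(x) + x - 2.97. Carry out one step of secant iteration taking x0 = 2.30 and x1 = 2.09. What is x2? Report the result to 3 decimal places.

F(2.30) = 0.16291, F(2.09) = -0.14284
x2 = 2.09000 − (-0.14284)·(2.09000 − 2.30000) / (-0.14284 − 0.16291) = 2.09000 − (0.03000)/(-0.30575) = 2.18811

2.188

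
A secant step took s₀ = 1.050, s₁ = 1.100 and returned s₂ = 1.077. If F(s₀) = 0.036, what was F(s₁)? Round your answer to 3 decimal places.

The secant line through (1.050, 0.036) and (1.100, F(s₁)) crosses zero at s₂ = 1.077.
So (1.050, 0.036), (1.100, F(s₁)), (1.077, 0) are collinear:
F(s₁) = 0.036 · (1.100 − 1.077) / (1.050 − 1.077) = 0.036 · (0.02300)/(-0.02700) = -0.03067

-0.031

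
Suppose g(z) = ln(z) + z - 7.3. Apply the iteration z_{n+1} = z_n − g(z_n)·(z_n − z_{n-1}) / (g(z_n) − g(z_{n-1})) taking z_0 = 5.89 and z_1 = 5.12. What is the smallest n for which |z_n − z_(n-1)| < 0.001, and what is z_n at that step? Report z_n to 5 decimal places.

g(5.89) = 0.3632560, g(5.12) = -0.5468456
z_2 = 5.1200000 − (-0.5468456)·(-0.7700000)/(-0.9101016) = 5.5826638;  |Δ| = 0.4626638
g(5.5826638) = 0.0023299
z_3 = 5.5826638 − 0.0023299·(0.4626638)/(0.5491755) = 5.5807010;  |Δ| = 0.0019629
g(5.5807010) = 0.0000154
z_4 = 5.5807010 − 0.0000154·(-0.0019629)/(-0.0023145) = 5.5806879;  |Δ| = 0.0000130
|z_4 − z_3| = 0.0000130 < 0.001

n = 4, z_n = 5.58069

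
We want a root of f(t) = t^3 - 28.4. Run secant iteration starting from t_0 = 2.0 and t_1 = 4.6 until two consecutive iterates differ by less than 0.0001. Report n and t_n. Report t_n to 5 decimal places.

f(2.0) = -20.4000000, f(4.6) = 68.9360000
t_2 = 4.6000000 − 68.9360000·(2.6000000)/(89.3360000) = 2.5937136;  |Δ| = 2.0062864
f(2.5937136) = -10.9511798
t_3 = 2.5937136 − (-10.9511798)·(-2.0062864)/(-79.8871798) = 2.8687415;  |Δ| = 0.2750279
f(2.8687415) = -4.7911814
t_4 = 2.8687415 − (-4.7911814)·(0.2750279)/(6.1599984) = 3.0826553;  |Δ| = 0.2139138
f(3.0826553) = 0.8937447
t_5 = 3.0826553 − 0.8937447·(0.2139138)/(5.6849262) = 3.0490253;  |Δ| = 0.0336300
f(3.0490253) = -0.0545691
t_6 = 3.0490253 − (-0.0545691)·(-0.0336300)/(-0.9483138) = 3.0509604;  |Δ| = 0.0019352
f(3.0509604) = -0.0005632
t_7 = 3.0509604 − (-0.0005632)·(0.0019352)/(0.0540059) = 3.0509806;  |Δ| = 0.0000202
|t_7 − t_6| = 0.0000202 < 0.0001

n = 7, t_n = 3.05098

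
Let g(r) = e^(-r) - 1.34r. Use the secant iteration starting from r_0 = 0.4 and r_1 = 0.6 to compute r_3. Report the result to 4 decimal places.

g(0.4) = 0.134320, g(0.6) = -0.255188
r_2 = 0.600000 − (-0.255188)·(0.600000 − 0.400000) / (-0.255188 − 0.134320) = 0.600000 − (-0.051038)/(-0.389508) = 0.468969
g(0.468969) = -0.002772
r_3 = 0.468969 − (-0.002772)·(0.468969 − 0.600000) / (-0.002772 − (-0.255188)) = 0.468969 − (0.000363)/(0.252417) = 0.467530

0.4675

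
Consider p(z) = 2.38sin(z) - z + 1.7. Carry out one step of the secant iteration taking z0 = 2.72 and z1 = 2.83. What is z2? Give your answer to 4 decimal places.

p(2.72) = -0.046070, p(2.83) = -0.400352
z2 = 2.830000 − (-0.400352)·(2.830000 − 2.720000) / (-0.400352 − (-0.046070)) = 2.830000 − (-0.044039)/(-0.354281) = 2.705696

2.7057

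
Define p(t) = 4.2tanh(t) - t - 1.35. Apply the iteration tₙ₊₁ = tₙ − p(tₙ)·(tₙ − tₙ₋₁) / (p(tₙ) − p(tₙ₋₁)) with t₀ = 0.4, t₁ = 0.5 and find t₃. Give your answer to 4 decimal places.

0.4615

p(0.4) = -0.154214, p(0.5) = 0.090892
t₂ = 0.500000 − 0.090892·(0.500000 − 0.400000) / (0.090892 − (-0.154214)) = 0.500000 − (0.009089)/(0.245106) = 0.462917
p(0.462917) = 0.003410
t₃ = 0.462917 − 0.003410·(0.462917 − 0.500000) / (0.003410 − 0.090892) = 0.462917 − (-0.000126)/(-0.087482) = 0.461472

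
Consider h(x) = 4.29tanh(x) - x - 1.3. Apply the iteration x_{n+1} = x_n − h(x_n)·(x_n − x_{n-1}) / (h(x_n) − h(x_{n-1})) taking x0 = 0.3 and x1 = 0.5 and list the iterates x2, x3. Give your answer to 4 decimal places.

0.4315, 0.4264

h(0.3) = -0.350269, h(0.5) = 0.182483
x2 = 0.500000 − 0.182483·(0.500000 − 0.300000) / (0.182483 − (-0.350269)) = 0.500000 − (0.036497)/(0.532751) = 0.431494
h(0.431494) = 0.012688
x3 = 0.431494 − 0.012688·(0.431494 − 0.500000) / (0.012688 − 0.182483) = 0.431494 − (-0.000869)/(-0.169794) = 0.426375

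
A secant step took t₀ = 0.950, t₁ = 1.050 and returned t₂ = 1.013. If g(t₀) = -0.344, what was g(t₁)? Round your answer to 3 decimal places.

0.202

The secant line through (0.950, -0.344) and (1.050, g(t₁)) crosses zero at t₂ = 1.013.
So (0.950, -0.344), (1.050, g(t₁)), (1.013, 0) are collinear:
g(t₁) = -0.344 · (1.050 − 1.013) / (0.950 − 1.013) = -0.344 · (0.03700)/(-0.06300) = 0.20203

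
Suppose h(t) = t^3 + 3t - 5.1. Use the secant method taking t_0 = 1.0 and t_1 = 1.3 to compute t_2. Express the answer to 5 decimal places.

h(1.0) = -1.1000000, h(1.3) = 0.9970000
t_2 = 1.3000000 − 0.9970000·(1.3000000 − 1.0000000) / (0.9970000 − (-1.1000000)) = 1.3000000 − (0.2991000)/(2.0970000) = 1.1573677

1.15737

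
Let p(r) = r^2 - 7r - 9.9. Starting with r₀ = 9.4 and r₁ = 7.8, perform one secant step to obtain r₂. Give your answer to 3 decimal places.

p(9.4) = 12.66000, p(7.8) = -3.66000
r₂ = 7.80000 − (-3.66000)·(7.80000 − 9.40000) / (-3.66000 − 12.66000) = 7.80000 − (5.85600)/(-16.32000) = 8.15882

8.159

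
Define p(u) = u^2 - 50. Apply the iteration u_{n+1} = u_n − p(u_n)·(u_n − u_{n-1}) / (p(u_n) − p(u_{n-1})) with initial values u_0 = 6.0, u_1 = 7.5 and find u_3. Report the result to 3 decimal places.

7.070

p(6.0) = -14.00000, p(7.5) = 6.25000
u_2 = 7.50000 − 6.25000·(7.50000 − 6.00000) / (6.25000 − (-14.00000)) = 7.50000 − (9.37500)/(20.25000) = 7.03704
p(7.03704) = -0.48011
u_3 = 7.03704 − (-0.48011)·(7.03704 − 7.50000) / (-0.48011 − 6.25000) = 7.03704 − (0.22227)/(-6.73011) = 7.07006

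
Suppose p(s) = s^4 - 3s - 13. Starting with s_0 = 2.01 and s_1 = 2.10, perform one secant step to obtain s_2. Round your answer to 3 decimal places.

2.095

p(2.01) = -2.70759, p(2.10) = 0.14810
s_2 = 2.10000 − 0.14810·(2.10000 − 2.01000) / (0.14810 − (-2.70759)) = 2.10000 − (0.01333)/(2.85569) = 2.09533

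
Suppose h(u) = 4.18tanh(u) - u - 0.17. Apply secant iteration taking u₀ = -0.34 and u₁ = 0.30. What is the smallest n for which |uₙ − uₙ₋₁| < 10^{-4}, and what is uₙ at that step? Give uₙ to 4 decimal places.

n = 4, uₙ = 0.0535

h(-0.34) = -1.198856, h(0.30) = 0.747687
u₂ = 0.300000 − 0.747687·(0.640000)/(1.946542) = 0.054169;  |Δ| = 0.245831
h(0.054169) = 0.002038
u₃ = 0.054169 − 0.002038·(-0.245831)/(-0.745649) = 0.053498;  |Δ| = 0.000672
h(0.053498) = -0.000091
u₄ = 0.053498 − (-0.000091)·(-0.000672)/(-0.002128) = 0.053526;  |Δ| = 0.000029
|u₄ − u₃| = 0.000029 < 10^{-4}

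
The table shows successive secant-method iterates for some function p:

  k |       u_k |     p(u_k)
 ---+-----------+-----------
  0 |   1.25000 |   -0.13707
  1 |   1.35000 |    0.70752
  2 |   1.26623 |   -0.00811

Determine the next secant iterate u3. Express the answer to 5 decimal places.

u3 = 1.26623 − (-0.00811)·(1.26623 − 1.35000) / (-0.00811 − 0.70752)
   = 1.26623 − (0.0006794)/(-0.7156300) = 1.2671793

1.26718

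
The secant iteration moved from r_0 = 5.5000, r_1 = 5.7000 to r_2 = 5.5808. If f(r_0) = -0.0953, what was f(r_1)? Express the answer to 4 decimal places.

The secant line through (5.5000, -0.0953) and (5.7000, f(r_1)) crosses zero at r_2 = 5.5808.
So (5.5000, -0.0953), (5.7000, f(r_1)), (5.5808, 0) are collinear:
f(r_1) = -0.0953 · (5.7000 − 5.5808) / (5.5000 − 5.5808) = -0.0953 · (0.119200)/(-0.080800) = 0.140591

0.1406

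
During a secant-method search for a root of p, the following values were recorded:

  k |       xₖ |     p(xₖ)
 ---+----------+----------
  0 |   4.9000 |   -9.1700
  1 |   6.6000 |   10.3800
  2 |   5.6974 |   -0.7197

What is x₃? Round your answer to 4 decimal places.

x₃ = 5.6974 − (-0.7197)·(5.6974 − 6.6000) / (-0.7197 − 10.3800)
   = 5.6974 − (0.649601)/(-11.099700) = 5.755924

5.7559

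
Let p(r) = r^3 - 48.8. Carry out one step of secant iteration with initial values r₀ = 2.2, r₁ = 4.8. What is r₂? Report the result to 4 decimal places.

p(2.2) = -38.152000, p(4.8) = 61.792000
r₂ = 4.800000 − 61.792000·(4.800000 − 2.200000) / (61.792000 − (-38.152000)) = 4.800000 − (160.659200)/(99.944000) = 3.192508

3.1925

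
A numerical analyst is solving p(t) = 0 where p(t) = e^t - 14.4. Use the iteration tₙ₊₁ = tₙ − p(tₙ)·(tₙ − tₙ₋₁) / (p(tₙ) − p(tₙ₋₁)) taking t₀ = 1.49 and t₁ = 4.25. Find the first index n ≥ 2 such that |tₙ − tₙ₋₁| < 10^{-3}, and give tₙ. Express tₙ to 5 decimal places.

n = 8, tₙ = 2.66723

p(1.49) = -9.9629045, p(4.25) = 55.7054123
t₂ = 4.2500000 − 55.7054123·(2.7600000)/(65.6683168) = 1.9087349;  |Δ| = 2.3412651
p(1.9087349) = -7.6554491
t₃ = 1.9087349 − (-7.6554491)·(-2.3412651)/(-63.3608614) = 2.1916136;  |Δ| = 0.2828787
p(2.1916136) = -5.4503577
t₄ = 2.1916136 − (-5.4503577)·(0.2828787)/(2.2050914) = 2.8908090;  |Δ| = 0.6991955
p(2.8908090) = 3.6078724
t₅ = 2.8908090 − 3.6078724·(0.6991955)/(9.0582301) = 2.6123211;  |Δ| = 0.2784880
p(2.6123211) = -0.7693482
t₆ = 2.6123211 − (-0.7693482)·(-0.2784880)/(-4.3772206) = 2.6612686;  |Δ| = 0.0489475
p(2.6612686) = -0.0855630
t₇ = 2.6612686 − (-0.0855630)·(0.0489475)/(0.6837853) = 2.6673935;  |Δ| = 0.0061249
p(2.6673935) = 0.0023802
t₈ = 2.6673935 − 0.0023802·(0.0061249)/(0.0879431) = 2.6672277;  |Δ| = 0.0001658
|t₈ − t₇| = 0.0001658 < 10^{-3}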